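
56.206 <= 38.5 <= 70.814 False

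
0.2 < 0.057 False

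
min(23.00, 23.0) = 23.00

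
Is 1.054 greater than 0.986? Yes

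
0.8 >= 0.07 True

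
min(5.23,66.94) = 5.23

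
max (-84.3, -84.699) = -84.3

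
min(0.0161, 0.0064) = 0.0064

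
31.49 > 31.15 True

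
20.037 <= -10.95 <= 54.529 False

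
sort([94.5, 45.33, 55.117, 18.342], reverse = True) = [94.5, 55.117, 45.33, 18.342]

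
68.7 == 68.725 False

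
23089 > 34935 False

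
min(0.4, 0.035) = 0.035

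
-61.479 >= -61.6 True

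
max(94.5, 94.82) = 94.82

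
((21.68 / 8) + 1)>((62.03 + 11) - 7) False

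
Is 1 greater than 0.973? Yes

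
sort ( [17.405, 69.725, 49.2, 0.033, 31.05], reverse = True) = [69.725, 49.2, 31.05, 17.405, 0.033]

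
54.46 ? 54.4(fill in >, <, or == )>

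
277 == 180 False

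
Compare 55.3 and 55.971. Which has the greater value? 55.971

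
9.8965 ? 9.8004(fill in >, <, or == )>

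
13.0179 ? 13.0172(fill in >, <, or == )>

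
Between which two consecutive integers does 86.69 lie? 86 and 87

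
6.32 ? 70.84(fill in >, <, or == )<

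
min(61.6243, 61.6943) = 61.6243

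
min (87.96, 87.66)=87.66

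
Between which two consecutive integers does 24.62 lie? 24 and 25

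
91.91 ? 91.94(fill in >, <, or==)<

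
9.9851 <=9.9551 False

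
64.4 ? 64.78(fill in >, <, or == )<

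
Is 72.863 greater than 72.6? Yes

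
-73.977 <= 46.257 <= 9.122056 False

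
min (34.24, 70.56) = 34.24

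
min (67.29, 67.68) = 67.29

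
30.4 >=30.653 False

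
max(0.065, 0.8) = 0.8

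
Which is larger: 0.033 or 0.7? 0.7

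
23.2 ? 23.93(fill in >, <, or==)<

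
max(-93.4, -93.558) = -93.4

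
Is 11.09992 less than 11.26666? Yes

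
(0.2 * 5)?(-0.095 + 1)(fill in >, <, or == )>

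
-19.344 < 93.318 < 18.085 False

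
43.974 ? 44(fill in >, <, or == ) <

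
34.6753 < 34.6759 True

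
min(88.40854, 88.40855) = 88.40854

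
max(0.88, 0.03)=0.88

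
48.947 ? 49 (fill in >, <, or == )<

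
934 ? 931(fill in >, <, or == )>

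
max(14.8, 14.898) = 14.898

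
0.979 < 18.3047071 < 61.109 True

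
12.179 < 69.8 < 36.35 False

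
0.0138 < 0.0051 False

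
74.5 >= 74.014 True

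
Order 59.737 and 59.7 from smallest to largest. 59.7, 59.737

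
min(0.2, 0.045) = 0.045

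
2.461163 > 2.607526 False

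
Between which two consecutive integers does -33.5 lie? -34 and -33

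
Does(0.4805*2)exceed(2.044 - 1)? No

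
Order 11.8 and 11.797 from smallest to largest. 11.797, 11.8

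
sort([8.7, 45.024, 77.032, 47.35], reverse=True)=[77.032, 47.35, 45.024, 8.7]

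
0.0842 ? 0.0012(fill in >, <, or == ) >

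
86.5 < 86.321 False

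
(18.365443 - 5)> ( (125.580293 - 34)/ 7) True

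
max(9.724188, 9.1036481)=9.724188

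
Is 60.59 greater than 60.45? Yes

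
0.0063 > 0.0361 False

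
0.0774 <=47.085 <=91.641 True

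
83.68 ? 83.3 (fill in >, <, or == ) >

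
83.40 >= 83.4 True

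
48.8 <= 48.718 False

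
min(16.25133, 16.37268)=16.25133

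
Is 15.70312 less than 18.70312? Yes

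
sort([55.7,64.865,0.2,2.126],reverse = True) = [64.865,55.7,2.126,0.2]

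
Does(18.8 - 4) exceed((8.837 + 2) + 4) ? No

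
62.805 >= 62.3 True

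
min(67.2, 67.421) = 67.2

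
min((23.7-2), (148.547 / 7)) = 21.221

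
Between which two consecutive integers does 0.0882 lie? 0 and 1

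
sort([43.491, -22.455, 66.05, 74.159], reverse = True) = [74.159, 66.05, 43.491, -22.455]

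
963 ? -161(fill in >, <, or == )>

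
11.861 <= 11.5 False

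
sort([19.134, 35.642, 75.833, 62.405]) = [19.134, 35.642, 62.405, 75.833]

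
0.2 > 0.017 True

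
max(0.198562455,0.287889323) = 0.287889323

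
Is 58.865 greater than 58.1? Yes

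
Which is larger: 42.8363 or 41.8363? 42.8363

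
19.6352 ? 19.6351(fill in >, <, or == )>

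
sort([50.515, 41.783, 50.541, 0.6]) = [0.6, 41.783, 50.515, 50.541]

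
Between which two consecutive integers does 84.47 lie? 84 and 85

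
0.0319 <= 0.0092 False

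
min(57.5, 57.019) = 57.019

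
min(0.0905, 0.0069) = 0.0069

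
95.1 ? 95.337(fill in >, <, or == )<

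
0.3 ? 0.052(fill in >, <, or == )>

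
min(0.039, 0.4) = 0.039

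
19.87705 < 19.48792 False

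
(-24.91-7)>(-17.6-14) False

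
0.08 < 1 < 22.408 True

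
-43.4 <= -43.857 False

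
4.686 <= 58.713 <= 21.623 False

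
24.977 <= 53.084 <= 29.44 False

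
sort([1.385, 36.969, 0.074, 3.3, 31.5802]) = [0.074, 1.385, 3.3, 31.5802, 36.969]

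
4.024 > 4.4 False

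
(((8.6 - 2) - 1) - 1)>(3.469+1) True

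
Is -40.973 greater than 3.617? No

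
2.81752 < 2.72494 False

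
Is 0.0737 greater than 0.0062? Yes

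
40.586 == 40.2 False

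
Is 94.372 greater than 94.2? Yes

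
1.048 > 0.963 True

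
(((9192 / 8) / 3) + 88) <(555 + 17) True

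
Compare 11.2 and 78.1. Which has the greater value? 78.1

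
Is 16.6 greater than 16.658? No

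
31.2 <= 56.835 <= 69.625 True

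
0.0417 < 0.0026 False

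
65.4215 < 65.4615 True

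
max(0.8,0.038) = 0.8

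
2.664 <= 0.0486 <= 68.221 False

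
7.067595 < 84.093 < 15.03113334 False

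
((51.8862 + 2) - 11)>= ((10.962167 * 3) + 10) False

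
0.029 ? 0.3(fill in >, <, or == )<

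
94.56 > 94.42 True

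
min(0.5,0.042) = 0.042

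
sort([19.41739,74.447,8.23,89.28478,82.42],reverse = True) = [89.28478,82.42,74.447,19.41739,8.23]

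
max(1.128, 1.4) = 1.4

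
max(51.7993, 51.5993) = 51.7993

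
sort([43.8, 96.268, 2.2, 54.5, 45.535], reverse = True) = [96.268, 54.5, 45.535, 43.8, 2.2]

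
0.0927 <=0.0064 False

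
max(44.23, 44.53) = 44.53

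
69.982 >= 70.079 False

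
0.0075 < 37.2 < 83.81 True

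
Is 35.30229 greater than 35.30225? Yes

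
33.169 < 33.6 True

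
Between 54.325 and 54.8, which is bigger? 54.8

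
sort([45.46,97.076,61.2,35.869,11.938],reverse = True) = [97.076,61.2,45.46,35.869,11.938]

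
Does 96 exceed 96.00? No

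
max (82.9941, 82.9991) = 82.9991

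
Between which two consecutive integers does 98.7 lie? 98 and 99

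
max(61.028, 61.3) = 61.3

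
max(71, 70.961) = 71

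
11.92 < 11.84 False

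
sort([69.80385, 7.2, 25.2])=[7.2, 25.2, 69.80385]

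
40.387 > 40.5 False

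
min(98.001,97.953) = 97.953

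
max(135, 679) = 679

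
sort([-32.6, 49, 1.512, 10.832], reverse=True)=[49, 10.832, 1.512, -32.6]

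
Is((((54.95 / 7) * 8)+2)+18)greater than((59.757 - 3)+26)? Yes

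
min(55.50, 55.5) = 55.50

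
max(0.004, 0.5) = 0.5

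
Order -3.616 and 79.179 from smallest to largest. -3.616, 79.179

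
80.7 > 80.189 True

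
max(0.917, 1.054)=1.054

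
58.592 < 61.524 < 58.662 False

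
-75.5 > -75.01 False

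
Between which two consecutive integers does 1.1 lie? 1 and 2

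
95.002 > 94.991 True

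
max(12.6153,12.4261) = 12.6153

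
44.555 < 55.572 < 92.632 True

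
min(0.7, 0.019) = 0.019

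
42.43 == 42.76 False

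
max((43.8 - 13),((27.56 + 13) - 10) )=30.8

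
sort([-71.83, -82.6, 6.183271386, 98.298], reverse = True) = [98.298, 6.183271386, -71.83, -82.6]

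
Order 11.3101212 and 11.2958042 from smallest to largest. 11.2958042, 11.3101212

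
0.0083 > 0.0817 False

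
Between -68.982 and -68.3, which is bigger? -68.3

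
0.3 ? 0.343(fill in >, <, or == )<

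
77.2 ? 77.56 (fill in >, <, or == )<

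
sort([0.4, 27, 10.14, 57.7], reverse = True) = [57.7, 27, 10.14, 0.4]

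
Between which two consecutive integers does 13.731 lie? 13 and 14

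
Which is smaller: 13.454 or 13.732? 13.454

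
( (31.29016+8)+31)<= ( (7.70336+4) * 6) False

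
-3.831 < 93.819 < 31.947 False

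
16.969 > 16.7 True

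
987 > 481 True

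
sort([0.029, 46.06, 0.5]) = [0.029, 0.5, 46.06]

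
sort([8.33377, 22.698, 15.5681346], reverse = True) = [22.698, 15.5681346, 8.33377]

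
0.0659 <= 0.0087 False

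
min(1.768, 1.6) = 1.6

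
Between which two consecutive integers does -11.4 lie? -12 and -11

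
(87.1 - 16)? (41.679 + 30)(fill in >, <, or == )<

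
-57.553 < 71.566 True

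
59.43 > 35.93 True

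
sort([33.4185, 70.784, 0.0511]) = [0.0511, 33.4185, 70.784]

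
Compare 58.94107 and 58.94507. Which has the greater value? 58.94507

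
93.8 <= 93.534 False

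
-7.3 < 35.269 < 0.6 False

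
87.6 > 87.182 True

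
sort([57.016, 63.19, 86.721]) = [57.016, 63.19, 86.721]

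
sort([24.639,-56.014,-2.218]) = [-56.014,-2.218,24.639]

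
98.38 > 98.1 True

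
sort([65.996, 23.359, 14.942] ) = [14.942, 23.359, 65.996]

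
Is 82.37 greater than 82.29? Yes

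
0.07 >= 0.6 False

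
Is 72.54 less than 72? No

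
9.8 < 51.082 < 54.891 True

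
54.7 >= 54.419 True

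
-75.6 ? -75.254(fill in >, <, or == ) <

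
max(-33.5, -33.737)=-33.5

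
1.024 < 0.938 False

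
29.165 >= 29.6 False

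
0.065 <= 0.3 True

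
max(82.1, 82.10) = 82.10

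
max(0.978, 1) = 1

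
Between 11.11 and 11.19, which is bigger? 11.19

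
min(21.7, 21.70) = 21.7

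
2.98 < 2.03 False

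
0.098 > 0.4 False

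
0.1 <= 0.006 False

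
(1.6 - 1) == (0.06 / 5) False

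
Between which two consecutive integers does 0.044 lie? 0 and 1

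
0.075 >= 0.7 False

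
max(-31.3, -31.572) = -31.3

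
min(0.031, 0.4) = 0.031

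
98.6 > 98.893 False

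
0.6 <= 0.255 False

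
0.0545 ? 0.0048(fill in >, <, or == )>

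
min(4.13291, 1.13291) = 1.13291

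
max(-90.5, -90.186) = -90.186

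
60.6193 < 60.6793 True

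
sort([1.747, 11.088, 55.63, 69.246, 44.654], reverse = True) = [69.246, 55.63, 44.654, 11.088, 1.747]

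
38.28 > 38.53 False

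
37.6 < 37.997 True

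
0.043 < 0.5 True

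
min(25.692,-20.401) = -20.401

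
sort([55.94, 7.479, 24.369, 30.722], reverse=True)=[55.94, 30.722, 24.369, 7.479]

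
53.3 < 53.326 True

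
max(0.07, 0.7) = 0.7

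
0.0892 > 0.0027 True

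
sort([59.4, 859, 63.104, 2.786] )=[2.786, 59.4, 63.104, 859]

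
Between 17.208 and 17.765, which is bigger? 17.765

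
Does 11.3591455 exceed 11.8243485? No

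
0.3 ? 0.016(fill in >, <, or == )>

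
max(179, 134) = 179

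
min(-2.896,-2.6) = -2.896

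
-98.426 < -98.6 False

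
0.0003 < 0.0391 True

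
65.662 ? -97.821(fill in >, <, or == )>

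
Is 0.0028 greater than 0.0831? No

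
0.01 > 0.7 False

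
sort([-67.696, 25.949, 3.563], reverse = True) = [25.949, 3.563, -67.696]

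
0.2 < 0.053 False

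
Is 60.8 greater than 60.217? Yes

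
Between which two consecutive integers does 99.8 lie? 99 and 100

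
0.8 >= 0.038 True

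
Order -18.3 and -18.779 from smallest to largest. -18.779, -18.3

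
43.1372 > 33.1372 True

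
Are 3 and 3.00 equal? Yes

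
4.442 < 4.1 False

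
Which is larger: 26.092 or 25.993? 26.092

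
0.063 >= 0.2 False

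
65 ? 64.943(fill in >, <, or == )>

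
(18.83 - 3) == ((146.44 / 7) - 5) False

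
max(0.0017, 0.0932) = 0.0932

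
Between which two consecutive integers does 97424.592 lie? 97424 and 97425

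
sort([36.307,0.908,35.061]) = [0.908,35.061,36.307]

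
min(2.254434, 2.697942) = 2.254434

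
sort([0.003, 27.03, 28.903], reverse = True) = [28.903, 27.03, 0.003]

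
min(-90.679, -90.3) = -90.679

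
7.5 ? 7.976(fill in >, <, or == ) <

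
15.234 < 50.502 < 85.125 True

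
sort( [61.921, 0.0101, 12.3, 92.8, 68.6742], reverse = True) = [92.8, 68.6742, 61.921, 12.3, 0.0101]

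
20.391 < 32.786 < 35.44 True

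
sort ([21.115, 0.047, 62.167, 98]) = [0.047, 21.115, 62.167, 98]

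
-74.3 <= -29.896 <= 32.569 True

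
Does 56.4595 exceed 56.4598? No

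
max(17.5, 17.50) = 17.50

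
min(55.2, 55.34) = 55.2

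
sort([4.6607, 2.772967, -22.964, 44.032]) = [-22.964, 2.772967, 4.6607, 44.032]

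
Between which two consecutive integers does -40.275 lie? -41 and -40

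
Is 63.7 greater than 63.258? Yes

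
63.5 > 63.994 False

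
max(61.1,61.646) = 61.646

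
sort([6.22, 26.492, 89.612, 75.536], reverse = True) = [89.612, 75.536, 26.492, 6.22]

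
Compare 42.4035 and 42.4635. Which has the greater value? 42.4635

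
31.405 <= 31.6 True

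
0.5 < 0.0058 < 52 False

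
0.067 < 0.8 True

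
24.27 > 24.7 False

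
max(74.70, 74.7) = 74.7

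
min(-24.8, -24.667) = -24.8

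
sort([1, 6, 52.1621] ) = [1, 6, 52.1621]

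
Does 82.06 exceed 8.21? Yes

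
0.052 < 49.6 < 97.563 True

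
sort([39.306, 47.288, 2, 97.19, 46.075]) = [2, 39.306, 46.075, 47.288, 97.19]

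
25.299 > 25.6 False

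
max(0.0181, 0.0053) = 0.0181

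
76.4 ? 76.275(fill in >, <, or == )>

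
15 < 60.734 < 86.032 True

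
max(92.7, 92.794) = 92.794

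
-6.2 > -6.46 True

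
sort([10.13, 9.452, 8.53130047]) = [8.53130047, 9.452, 10.13]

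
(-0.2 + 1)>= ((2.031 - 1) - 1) True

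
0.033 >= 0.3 False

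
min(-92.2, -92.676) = -92.676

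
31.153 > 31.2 False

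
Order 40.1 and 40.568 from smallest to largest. 40.1, 40.568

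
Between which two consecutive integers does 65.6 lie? 65 and 66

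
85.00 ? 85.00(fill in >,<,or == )==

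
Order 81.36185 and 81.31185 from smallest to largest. 81.31185, 81.36185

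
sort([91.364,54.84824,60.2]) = [54.84824,60.2,91.364]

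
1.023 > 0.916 True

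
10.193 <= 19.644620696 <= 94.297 True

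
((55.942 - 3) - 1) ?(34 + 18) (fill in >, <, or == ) <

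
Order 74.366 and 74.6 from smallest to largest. 74.366, 74.6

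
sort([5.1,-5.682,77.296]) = [-5.682,5.1,77.296]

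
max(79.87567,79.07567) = 79.87567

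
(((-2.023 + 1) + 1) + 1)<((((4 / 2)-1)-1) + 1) True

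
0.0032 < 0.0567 True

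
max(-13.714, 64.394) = 64.394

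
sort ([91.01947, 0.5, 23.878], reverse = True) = [91.01947, 23.878, 0.5]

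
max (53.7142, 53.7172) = 53.7172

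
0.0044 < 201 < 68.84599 False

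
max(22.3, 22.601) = 22.601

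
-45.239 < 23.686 True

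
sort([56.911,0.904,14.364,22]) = [0.904,14.364,22,56.911]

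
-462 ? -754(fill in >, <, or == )>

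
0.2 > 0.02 True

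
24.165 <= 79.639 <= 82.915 True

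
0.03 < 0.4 True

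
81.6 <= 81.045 False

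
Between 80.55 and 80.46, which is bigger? 80.55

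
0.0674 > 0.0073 True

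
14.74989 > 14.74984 True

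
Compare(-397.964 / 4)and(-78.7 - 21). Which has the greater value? (-397.964 / 4)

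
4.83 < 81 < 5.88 False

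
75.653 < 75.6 False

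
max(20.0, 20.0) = 20.0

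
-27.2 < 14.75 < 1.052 False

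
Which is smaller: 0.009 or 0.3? 0.009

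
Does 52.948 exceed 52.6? Yes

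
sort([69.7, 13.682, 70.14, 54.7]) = [13.682, 54.7, 69.7, 70.14]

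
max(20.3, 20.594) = 20.594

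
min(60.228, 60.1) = 60.1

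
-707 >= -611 False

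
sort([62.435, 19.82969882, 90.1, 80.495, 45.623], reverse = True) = [90.1, 80.495, 62.435, 45.623, 19.82969882]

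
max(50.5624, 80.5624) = 80.5624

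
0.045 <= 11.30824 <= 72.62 True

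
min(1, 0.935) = 0.935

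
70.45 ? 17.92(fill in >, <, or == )>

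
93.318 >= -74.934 True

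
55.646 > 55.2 True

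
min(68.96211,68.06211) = 68.06211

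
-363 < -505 False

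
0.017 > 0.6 False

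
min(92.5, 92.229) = 92.229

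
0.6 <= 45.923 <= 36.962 False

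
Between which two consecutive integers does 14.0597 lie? 14 and 15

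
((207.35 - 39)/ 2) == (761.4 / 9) False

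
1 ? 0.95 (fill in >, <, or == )>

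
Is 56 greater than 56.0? No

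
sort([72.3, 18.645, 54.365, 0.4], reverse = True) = [72.3, 54.365, 18.645, 0.4]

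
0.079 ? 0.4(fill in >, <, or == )<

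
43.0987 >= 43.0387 True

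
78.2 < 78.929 True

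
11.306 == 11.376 False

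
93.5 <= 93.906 True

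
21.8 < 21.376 False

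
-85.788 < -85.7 True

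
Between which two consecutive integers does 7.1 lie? 7 and 8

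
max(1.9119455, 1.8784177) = 1.9119455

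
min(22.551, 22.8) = 22.551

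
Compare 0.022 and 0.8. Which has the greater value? 0.8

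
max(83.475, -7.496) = 83.475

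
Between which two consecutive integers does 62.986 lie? 62 and 63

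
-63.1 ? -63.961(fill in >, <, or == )>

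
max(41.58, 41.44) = 41.58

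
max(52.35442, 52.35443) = 52.35443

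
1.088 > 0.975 True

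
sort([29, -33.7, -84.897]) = [-84.897, -33.7, 29]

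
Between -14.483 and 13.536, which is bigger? 13.536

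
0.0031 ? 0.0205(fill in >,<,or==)<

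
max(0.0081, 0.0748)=0.0748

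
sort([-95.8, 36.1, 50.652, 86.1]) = [-95.8, 36.1, 50.652, 86.1]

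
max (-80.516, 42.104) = 42.104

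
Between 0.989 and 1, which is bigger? 1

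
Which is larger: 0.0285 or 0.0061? 0.0285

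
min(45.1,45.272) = 45.1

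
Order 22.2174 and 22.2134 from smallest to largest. 22.2134, 22.2174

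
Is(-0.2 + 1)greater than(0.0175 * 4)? Yes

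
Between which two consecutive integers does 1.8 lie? 1 and 2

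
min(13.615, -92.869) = -92.869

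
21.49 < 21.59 True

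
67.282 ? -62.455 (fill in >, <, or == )>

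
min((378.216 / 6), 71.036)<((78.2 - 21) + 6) True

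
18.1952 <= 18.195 False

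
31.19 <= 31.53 True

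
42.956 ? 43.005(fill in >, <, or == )<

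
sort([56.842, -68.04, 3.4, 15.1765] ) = [-68.04, 3.4, 15.1765, 56.842]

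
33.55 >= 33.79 False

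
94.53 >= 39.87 True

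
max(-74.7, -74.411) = -74.411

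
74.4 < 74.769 True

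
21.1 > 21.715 False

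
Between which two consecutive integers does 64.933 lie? 64 and 65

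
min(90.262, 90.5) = 90.262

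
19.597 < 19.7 True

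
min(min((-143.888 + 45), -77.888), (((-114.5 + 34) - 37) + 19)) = -98.888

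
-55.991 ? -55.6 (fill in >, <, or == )<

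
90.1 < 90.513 True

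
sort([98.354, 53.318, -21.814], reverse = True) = [98.354, 53.318, -21.814]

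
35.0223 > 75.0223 False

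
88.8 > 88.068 True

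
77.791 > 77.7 True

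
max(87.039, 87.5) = 87.5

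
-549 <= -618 False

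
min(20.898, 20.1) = 20.1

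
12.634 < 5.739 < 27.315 False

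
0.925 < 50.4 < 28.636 False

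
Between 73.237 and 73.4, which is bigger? 73.4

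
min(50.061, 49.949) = 49.949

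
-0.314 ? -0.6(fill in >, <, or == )>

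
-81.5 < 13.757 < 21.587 True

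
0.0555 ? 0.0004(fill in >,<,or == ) >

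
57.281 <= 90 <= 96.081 True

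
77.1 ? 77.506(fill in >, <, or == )<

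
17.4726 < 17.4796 True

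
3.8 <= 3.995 True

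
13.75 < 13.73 False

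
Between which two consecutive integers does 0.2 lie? 0 and 1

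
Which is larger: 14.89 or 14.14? 14.89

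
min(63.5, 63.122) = 63.122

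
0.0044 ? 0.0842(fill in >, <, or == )<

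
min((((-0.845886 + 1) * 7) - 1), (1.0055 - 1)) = 0.0055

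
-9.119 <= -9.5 False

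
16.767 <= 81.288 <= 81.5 True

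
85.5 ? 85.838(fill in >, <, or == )<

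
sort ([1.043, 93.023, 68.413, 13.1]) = [1.043, 13.1, 68.413, 93.023]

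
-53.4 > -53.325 False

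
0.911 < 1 True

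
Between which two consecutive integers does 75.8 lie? 75 and 76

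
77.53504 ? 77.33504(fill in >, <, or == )>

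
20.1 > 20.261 False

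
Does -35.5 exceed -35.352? No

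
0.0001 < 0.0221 True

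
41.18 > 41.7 False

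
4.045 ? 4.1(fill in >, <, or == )<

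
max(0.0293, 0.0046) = 0.0293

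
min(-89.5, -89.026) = -89.5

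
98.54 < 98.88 True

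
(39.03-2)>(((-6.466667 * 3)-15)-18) True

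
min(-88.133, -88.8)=-88.8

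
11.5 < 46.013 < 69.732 True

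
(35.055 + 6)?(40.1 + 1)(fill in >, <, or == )<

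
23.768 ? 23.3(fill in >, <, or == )>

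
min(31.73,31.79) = 31.73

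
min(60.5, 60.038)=60.038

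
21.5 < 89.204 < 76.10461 False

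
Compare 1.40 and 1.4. They are equal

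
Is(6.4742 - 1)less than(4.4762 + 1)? Yes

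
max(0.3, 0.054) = 0.3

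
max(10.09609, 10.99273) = 10.99273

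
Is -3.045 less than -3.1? No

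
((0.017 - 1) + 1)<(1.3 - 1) True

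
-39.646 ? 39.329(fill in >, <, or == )<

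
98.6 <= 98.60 True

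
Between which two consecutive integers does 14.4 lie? 14 and 15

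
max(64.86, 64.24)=64.86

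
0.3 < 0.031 False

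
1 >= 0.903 True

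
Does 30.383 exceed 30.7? No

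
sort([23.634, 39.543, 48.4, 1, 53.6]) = [1, 23.634, 39.543, 48.4, 53.6]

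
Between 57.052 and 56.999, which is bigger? 57.052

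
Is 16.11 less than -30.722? No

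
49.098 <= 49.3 True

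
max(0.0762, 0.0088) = 0.0762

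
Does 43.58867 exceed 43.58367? Yes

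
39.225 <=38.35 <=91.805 False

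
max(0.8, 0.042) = 0.8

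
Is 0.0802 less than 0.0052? No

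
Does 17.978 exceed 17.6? Yes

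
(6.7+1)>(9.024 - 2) True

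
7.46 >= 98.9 False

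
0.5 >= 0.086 True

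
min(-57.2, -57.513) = -57.513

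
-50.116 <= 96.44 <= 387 True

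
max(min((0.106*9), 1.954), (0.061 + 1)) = 1.061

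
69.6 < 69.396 False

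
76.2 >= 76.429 False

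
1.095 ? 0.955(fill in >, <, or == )>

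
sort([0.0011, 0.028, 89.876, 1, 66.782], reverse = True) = [89.876, 66.782, 1, 0.028, 0.0011]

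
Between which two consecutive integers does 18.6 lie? 18 and 19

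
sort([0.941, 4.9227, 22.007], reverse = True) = [22.007, 4.9227, 0.941]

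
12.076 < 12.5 True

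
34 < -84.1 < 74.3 False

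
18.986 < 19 True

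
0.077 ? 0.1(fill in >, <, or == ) <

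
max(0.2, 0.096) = 0.2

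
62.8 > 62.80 False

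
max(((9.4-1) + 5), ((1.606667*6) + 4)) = 13.640002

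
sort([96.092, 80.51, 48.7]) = [48.7, 80.51, 96.092]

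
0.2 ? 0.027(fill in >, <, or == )>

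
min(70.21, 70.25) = 70.21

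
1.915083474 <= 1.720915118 False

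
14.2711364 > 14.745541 False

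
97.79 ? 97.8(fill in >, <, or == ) <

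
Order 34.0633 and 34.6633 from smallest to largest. 34.0633, 34.6633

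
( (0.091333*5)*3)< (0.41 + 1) True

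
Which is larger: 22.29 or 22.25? 22.29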